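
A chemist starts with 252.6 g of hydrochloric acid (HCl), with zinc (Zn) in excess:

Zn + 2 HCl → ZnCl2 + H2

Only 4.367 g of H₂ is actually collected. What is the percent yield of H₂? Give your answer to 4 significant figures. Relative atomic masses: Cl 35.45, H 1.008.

62.53 %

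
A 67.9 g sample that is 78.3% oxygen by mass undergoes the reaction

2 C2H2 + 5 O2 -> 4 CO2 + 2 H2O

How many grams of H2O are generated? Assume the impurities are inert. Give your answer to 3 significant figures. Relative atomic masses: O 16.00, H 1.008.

12.0 g

Mass of pure O2 = 67.9 g × 0.783 = 53.17 g.
M(O2) = 2(16.00) = 32.00 g/mol.
M(H2O) = 2(1.008) + 16.00 = 18.016 g/mol.
n(O2) = 53.17 g / 32.00 g/mol = 1.661 mol.
From the equation the O2:H2O mole ratio is 5:2, so n(H2O) = 1.661 × 2/5 = 0.6646 mol.
Mass of H2O = 0.6646 mol × 18.016 g/mol = 11.97 g.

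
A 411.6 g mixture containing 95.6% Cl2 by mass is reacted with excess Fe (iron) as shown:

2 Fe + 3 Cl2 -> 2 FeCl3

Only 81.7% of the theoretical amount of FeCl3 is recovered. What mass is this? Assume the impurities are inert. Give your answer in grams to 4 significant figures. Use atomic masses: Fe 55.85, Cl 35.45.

490.3 g

Pure Cl2 available = 411.6 g × 0.956 = 393.49 g.
M(Cl2) = 2(35.45) = 70.90 g/mol.
M(FeCl3) = 55.85 + 3(35.45) = 162.20 g/mol.
n(Cl2) = 393.49 g / 70.90 g/mol = 5.5499 mol.
From the equation the Cl2:FeCl3 mole ratio is 3:2, so n(FeCl3) = 5.5499 × 2/3 = 3.6999 mol.
Mass of FeCl3 = 3.6999 mol × 162.20 g/mol = 600.13 g.
Actual mass collected = 600.13 g × 0.817 = 490.31 g.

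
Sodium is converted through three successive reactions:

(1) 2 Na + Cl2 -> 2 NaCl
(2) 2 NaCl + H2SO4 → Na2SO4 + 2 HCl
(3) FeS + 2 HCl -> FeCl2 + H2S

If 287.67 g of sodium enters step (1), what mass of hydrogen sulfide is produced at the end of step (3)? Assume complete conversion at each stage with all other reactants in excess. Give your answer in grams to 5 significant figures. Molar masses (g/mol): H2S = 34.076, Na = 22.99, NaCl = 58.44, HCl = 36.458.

213.19 g

n(Na) = 287.67 / 22.99 = 12.5128 mol.
Reaction (1): Na→NaCl ratio 2:2 ⇒ n(NaCl) = 12.5128 mol.
Reaction (2): NaCl→HCl ratio 2:2 ⇒ n(HCl) = 12.5128 mol.
Reaction (3): HCl→H2S ratio 2:1 ⇒ n(H2S) = 6.25642 mol.
Mass of H2S = 6.25642 × 34.076 = 213.194 g.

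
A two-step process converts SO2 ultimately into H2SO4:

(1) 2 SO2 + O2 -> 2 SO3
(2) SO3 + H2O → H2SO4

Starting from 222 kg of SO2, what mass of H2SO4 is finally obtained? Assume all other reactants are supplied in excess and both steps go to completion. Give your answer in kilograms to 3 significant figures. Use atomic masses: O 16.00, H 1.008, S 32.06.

340 kg

M(SO2) = 32.06 + 2(16.00) = 64.06 g/mol.
M(H2SO4) = 2(1.008) + 32.06 + 4(16.00) = 98.076 g/mol.
222 kg = 222000 g.
n(SO2) = 222000 / 64.06 = 3466 mol.
Step 1 gives a 2:2 ratio of SO2 to SO3, so n(SO3) = 3466 mol.
In step 2 the SO3:H2SO4 ratio is 1:1, so n(H2SO4) = 3466 mol.
Mass of H2SO4 = 3466 × 98.076 = 339900 g = 340 kg.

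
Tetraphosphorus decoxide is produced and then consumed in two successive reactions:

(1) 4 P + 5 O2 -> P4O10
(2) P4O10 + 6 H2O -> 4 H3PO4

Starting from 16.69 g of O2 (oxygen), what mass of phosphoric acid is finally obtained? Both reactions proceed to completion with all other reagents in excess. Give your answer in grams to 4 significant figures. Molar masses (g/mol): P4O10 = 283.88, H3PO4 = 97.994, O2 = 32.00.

40.89 g

n(O2) = 16.690 / 32.00 = 0.52156 mol.
Step 1 gives a 5:1 ratio of O2 to P4O10, so n(P4O10) = 0.10431 mol.
In step 2 the P4O10:H3PO4 ratio is 1:4, so n(H3PO4) = 0.41725 mol.
Mass of H3PO4 = 0.41725 × 97.994 = 40.888 g.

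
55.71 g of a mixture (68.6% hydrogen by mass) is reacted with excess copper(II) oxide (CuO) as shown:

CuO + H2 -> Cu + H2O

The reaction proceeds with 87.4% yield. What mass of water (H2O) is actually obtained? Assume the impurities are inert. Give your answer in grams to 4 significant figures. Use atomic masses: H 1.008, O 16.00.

298.5 g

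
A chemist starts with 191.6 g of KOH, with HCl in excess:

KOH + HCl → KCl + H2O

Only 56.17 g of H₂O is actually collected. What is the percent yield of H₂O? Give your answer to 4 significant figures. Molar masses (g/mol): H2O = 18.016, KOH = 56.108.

91.30 %

n(KOH) = 191.60 g / 56.108 g/mol = 3.4148 mol.
From the equation the KOH:H2O mole ratio is 1:1, so n(H2O) = 3.4148 × 1/1 = 3.4148 mol.
Mass of H2O = 3.4148 mol × 18.016 g/mol = 61.522 g.
This is the theoretical yield. Percent yield = 56.17 g / 61.522 g × 100% = 91.301%.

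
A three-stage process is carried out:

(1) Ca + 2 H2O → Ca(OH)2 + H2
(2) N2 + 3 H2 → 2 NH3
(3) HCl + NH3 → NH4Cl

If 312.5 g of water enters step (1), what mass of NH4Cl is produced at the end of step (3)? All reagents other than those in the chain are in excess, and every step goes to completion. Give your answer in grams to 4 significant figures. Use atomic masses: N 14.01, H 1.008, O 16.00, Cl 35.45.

309.3 g

M(H2O) = 2(1.008) + 16.00 = 18.016 g/mol.
M(NH4Cl) = 14.01 + 4(1.008) + 35.45 = 53.492 g/mol.
n(H2O) = 312.5 / 18.016 = 17.346 mol.
Reaction (1): H2O→H2 ratio 2:1 ⇒ n(H2) = 8.6728 mol.
Reaction (2): H2→NH3 ratio 3:2 ⇒ n(NH3) = 5.7819 mol.
Reaction (3): NH3→NH4Cl ratio 1:1 ⇒ n(NH4Cl) = 5.7819 mol.
Mass of NH4Cl = 5.7819 × 53.492 = 309.29 g.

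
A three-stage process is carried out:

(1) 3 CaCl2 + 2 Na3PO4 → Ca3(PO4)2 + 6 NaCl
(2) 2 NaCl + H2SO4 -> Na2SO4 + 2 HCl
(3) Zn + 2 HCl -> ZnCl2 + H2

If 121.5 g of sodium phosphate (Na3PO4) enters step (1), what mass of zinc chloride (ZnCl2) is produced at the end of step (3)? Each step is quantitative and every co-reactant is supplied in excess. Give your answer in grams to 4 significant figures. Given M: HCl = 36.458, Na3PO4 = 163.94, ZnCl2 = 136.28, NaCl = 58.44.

n(Na3PO4) = 121.5 / 163.94 = 0.74112 mol.
Reaction (1): Na3PO4→NaCl ratio 2:6 ⇒ n(NaCl) = 2.2234 mol.
Reaction (2): NaCl→HCl ratio 2:2 ⇒ n(HCl) = 2.2234 mol.
Reaction (3): HCl→ZnCl2 ratio 2:1 ⇒ n(ZnCl2) = 1.1117 mol.
Mass of ZnCl2 = 1.1117 × 136.28 = 151.50 g.

151.5 g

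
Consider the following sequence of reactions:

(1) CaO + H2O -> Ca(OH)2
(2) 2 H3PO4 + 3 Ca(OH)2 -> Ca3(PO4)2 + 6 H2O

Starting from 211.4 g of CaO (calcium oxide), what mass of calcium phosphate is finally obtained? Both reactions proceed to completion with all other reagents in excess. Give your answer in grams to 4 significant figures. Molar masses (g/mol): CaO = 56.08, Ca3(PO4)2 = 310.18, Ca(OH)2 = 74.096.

389.8 g

n(CaO) = 211.40 / 56.08 = 3.7696 mol.
Step 1 gives a 1:1 ratio of CaO to Ca(OH)2, so n(Ca(OH)2) = 3.7696 mol.
In step 2 the Ca(OH)2:Ca3(PO4)2 ratio is 3:1, so n(Ca3(PO4)2) = 1.2565 mol.
Mass of Ca3(PO4)2 = 1.2565 × 310.18 = 389.75 g.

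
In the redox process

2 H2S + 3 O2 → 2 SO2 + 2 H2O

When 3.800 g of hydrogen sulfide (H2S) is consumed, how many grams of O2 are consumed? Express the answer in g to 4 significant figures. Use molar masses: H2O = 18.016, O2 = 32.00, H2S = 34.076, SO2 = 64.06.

5.353 g

n(H2S) = 3.8000 g / 34.076 g/mol = 0.11152 mol.
From the equation the H2S:O2 mole ratio is 2:3, so n(O2) = 0.11152 × 3/2 = 0.16727 mol.
Mass of O2 = 0.16727 mol × 32.00 g/mol = 5.3527 g.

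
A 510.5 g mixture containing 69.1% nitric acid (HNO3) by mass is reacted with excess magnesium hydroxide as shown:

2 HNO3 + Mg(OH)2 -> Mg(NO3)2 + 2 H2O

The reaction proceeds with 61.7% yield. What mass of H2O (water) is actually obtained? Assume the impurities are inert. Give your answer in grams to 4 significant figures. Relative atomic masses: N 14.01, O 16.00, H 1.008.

Pure HNO3 available = 510.5 g × 0.691 = 352.76 g.
M(HNO3) = 1.008 + 14.01 + 3(16.00) = 63.018 g/mol.
M(H2O) = 2(1.008) + 16.00 = 18.016 g/mol.
n(HNO3) = 352.76 g / 63.018 g/mol = 5.5977 mol.
From the equation the HNO3:H2O mole ratio is 2:2, so n(H2O) = 5.5977 × 2/2 = 5.5977 mol.
Mass of H2O = 5.5977 mol × 18.016 g/mol = 100.85 g.
Actual mass collected = 100.85 g × 0.617 = 62.223 g.

62.22 g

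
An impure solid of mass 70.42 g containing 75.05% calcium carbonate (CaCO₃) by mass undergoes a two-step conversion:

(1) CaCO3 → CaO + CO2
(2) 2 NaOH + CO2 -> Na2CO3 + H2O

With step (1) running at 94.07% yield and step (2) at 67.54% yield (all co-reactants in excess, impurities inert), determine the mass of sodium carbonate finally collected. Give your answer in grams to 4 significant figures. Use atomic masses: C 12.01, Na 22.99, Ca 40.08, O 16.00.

Pure CaCO3 = 70.42 × 0.7505 = 52.850 g.
M(CaCO3) = 40.08 + 12.01 + 3(16.00) = 100.09 g/mol.
M(Na2CO3) = 2(22.99) + 12.01 + 3(16.00) = 105.99 g/mol.
n(CaCO3) = 52.850 / 100.09 = 0.52803 mol.
Step 1 (CaCO3:CO2 = 1:1): theoretical n(CO2) = 0.52803 mol; at 94.07% yield, n(CO2) = 0.49671 mol.
Step 2 (CO2:Na2CO3 = 1:1): theoretical n(Na2CO3) = 0.49671 mol, so theoretical mass = 0.49671 × 105.99 = 52.647 g.
At 67.54% yield, actual mass of Na2CO3 = 52.647 × 0.6754 = 35.558 g.

35.56 g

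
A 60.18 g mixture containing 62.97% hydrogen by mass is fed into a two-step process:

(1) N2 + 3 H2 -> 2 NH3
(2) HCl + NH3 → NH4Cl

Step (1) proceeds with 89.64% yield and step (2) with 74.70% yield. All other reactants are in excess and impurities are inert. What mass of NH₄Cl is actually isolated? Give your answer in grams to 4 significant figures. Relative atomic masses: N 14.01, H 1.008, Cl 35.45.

Pure H2 = 60.18 × 0.6297 = 37.895 g.
M(H2) = 2(1.008) = 2.016 g/mol.
M(NH4Cl) = 14.01 + 4(1.008) + 35.45 = 53.492 g/mol.
n(H2) = 37.895 / 2.016 = 18.797 mol.
Step 1 (H2:NH3 = 3:2): theoretical n(NH3) = 12.532 mol; at 89.64% yield, n(NH3) = 11.233 mol.
Step 2 (NH3:NH4Cl = 1:1): theoretical n(NH4Cl) = 11.233 mol, so theoretical mass = 11.233 × 53.492 = 600.89 g.
At 74.70% yield, actual mass of NH4Cl = 600.89 × 0.7470 = 448.86 g.

448.9 g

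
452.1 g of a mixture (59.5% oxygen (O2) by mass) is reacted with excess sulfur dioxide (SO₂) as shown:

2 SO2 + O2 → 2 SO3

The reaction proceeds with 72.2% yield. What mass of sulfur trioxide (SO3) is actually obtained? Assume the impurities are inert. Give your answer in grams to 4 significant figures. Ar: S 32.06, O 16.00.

Pure O2 available = 452.1 g × 0.595 = 269.00 g.
M(O2) = 2(16.00) = 32.00 g/mol.
M(SO3) = 32.06 + 3(16.00) = 80.06 g/mol.
n(O2) = 269.00 g / 32.00 g/mol = 8.4062 mol.
From the equation the O2:SO3 mole ratio is 1:2, so n(SO3) = 8.4062 × 2/1 = 16.812 mol.
Mass of SO3 = 16.812 mol × 80.06 g/mol = 1346.0 g.
Actual mass collected = 1346.0 g × 0.722 = 971.82 g.

971.8 g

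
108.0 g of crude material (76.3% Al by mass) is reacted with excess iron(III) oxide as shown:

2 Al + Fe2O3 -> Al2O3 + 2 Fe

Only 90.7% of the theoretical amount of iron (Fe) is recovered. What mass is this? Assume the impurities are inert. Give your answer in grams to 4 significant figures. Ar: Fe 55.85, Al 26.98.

Pure Al available = 108.0 g × 0.763 = 82.404 g.
M(Al) = 26.98 g/mol.
M(Fe) = 55.85 g/mol.
n(Al) = 82.404 g / 26.98 g/mol = 3.0543 mol.
From the equation the Al:Fe mole ratio is 2:2, so n(Fe) = 3.0543 × 2/2 = 3.0543 mol.
Mass of Fe = 3.0543 mol × 55.85 g/mol = 170.58 g.
Actual mass collected = 170.58 g × 0.907 = 154.72 g.

154.7 g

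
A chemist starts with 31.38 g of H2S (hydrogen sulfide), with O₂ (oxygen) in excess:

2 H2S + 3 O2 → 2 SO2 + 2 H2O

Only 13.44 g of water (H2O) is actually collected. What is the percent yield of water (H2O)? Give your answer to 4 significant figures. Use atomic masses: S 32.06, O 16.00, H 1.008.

81.01 %

M(H2S) = 2(1.008) + 32.06 = 34.076 g/mol.
M(H2O) = 2(1.008) + 16.00 = 18.016 g/mol.
n(H2S) = 31.380 g / 34.076 g/mol = 0.92088 mol.
From the equation the H2S:H2O mole ratio is 2:2, so n(H2O) = 0.92088 × 2/2 = 0.92088 mol.
Mass of H2O = 0.92088 mol × 18.016 g/mol = 16.591 g.
This is the theoretical yield. Percent yield = 13.44 g / 16.591 g × 100% = 81.010%.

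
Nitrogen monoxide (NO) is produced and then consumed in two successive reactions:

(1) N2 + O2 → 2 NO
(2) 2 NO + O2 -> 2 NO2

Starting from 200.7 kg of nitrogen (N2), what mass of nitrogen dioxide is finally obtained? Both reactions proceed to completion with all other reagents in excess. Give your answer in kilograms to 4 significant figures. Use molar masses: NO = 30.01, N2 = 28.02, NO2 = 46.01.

200.7 kg = 200700 g.
n(N2) = 200700 / 28.02 = 7162.7 mol.
Step 1 gives a 1:2 ratio of N2 to NO, so n(NO) = 14325 mol.
In step 2 the NO:NO2 ratio is 2:2, so n(NO2) = 14325 mol.
Mass of NO2 = 14325 × 46.01 = 659120 g = 659.1 kg.

659.1 kg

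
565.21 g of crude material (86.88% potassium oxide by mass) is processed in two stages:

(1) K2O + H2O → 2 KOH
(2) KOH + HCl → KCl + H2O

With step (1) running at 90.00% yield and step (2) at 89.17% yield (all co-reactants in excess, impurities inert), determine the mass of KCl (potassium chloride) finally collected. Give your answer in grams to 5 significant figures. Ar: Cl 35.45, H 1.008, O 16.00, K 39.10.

623.76 g

Pure K2O = 565.21 × 0.8688 = 491.054 g.
M(K2O) = 2(39.10) + 16.00 = 94.20 g/mol.
M(KCl) = 39.10 + 35.45 = 74.55 g/mol.
n(K2O) = 491.054 / 94.20 = 5.21289 mol.
Step 1 (K2O:KOH = 1:2): theoretical n(KOH) = 10.4258 mol; at 90.00% yield, n(KOH) = 9.38321 mol.
Step 2 (KOH:KCl = 1:1): theoretical n(KCl) = 9.38321 mol, so theoretical mass = 9.38321 × 74.55 = 699.518 g.
At 89.17% yield, actual mass of KCl = 699.518 × 0.8917 = 623.760 g.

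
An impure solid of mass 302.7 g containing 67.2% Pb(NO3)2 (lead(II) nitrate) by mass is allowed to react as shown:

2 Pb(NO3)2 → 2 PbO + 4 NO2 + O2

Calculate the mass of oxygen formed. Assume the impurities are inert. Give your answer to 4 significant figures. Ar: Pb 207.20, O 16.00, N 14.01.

9.826 g

Mass of pure Pb(NO3)2 = 302.7 g × 0.672 = 203.41 g.
M(Pb(NO3)2) = 207.20 + 2(14.01) + 6(16.00) = 331.22 g/mol.
M(O2) = 2(16.00) = 32.00 g/mol.
n(Pb(NO3)2) = 203.41 g / 331.22 g/mol = 0.61414 mol.
From the equation the Pb(NO3)2:O2 mole ratio is 2:1, so n(O2) = 0.61414 × 1/2 = 0.30707 mol.
Mass of O2 = 0.30707 mol × 32.00 g/mol = 9.8262 g.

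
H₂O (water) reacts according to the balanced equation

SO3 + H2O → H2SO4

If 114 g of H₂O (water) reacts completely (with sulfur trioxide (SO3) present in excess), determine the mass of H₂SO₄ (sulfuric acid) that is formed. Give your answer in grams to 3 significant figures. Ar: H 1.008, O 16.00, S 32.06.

M(H2O) = 2(1.008) + 16.00 = 18.016 g/mol.
M(H2SO4) = 2(1.008) + 32.06 + 4(16.00) = 98.076 g/mol.
n(H2O) = 114.0 g / 18.016 g/mol = 6.328 mol.
From the equation the H2O:H2SO4 mole ratio is 1:1, so n(H2SO4) = 6.328 × 1/1 = 6.328 mol.
Mass of H2SO4 = 6.328 mol × 98.076 g/mol = 620.6 g.

621 g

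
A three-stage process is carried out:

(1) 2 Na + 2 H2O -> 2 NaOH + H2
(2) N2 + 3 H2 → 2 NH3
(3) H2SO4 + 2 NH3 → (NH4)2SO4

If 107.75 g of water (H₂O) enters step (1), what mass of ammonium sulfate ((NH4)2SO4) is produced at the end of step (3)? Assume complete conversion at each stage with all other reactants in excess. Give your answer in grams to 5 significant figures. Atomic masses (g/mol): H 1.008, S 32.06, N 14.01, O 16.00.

131.72 g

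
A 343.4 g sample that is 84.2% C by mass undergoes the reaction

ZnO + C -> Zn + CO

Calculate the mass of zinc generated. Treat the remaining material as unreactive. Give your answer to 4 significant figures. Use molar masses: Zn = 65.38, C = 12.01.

1574 g

Mass of pure C = 343.4 g × 0.842 = 289.14 g.
n(C) = 289.14 g / 12.01 g/mol = 24.075 mol.
From the equation the C:Zn mole ratio is 1:1, so n(Zn) = 24.075 × 1/1 = 24.075 mol.
Mass of Zn = 24.075 mol × 65.38 g/mol = 1574.0 g.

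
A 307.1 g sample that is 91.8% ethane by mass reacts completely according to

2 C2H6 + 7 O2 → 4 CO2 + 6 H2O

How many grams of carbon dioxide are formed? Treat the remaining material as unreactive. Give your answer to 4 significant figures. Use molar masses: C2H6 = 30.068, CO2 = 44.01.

Mass of pure C2H6 = 307.1 g × 0.918 = 281.92 g.
n(C2H6) = 281.92 g / 30.068 g/mol = 9.3760 mol.
From the equation the C2H6:CO2 mole ratio is 2:4, so n(CO2) = 9.3760 × 4/2 = 18.752 mol.
Mass of CO2 = 18.752 mol × 44.01 g/mol = 825.28 g.

825.3 g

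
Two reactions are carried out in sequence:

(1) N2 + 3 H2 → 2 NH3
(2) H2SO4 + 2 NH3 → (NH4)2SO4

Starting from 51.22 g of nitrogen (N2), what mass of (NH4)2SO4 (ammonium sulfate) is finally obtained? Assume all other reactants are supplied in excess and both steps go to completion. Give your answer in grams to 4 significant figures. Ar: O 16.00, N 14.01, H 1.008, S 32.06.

241.6 g

M(N2) = 2(14.01) = 28.02 g/mol.
M((NH4)2SO4) = 2(14.01) + 8(1.008) + 32.06 + 4(16.00) = 132.144 g/mol.
n(N2) = 51.220 / 28.02 = 1.8280 mol.
Step 1 gives a 1:2 ratio of N2 to NH3, so n(NH3) = 3.6560 mol.
In step 2 the NH3:(NH4)2SO4 ratio is 2:1, so n((NH4)2SO4) = 1.8280 mol.
Mass of (NH4)2SO4 = 1.8280 × 132.144 = 241.56 g.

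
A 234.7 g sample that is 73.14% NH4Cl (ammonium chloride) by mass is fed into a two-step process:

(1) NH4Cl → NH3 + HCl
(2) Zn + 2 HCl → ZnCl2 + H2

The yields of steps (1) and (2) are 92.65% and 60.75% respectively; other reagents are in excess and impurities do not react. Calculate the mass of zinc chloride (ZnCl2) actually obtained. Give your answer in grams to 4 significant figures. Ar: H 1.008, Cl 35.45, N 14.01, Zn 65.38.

123.1 g

Pure NH4Cl = 234.7 × 0.7314 = 171.66 g.
M(NH4Cl) = 14.01 + 4(1.008) + 35.45 = 53.492 g/mol.
M(ZnCl2) = 65.38 + 2(35.45) = 136.28 g/mol.
n(NH4Cl) = 171.66 / 53.492 = 3.2091 mol.
Step 1 (NH4Cl:HCl = 1:1): theoretical n(HCl) = 3.2091 mol; at 92.65% yield, n(HCl) = 2.9732 mol.
Step 2 (HCl:ZnCl2 = 2:1): theoretical n(ZnCl2) = 1.4866 mol, so theoretical mass = 1.4866 × 136.28 = 202.59 g.
At 60.75% yield, actual mass of ZnCl2 = 202.59 × 0.6075 = 123.08 g.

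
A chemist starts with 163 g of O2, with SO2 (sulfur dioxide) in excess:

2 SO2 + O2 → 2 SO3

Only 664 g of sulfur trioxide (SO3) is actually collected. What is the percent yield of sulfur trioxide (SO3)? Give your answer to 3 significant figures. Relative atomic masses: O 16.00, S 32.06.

81.4 %

M(O2) = 2(16.00) = 32.00 g/mol.
M(SO3) = 32.06 + 3(16.00) = 80.06 g/mol.
n(O2) = 163.0 g / 32.00 g/mol = 5.094 mol.
From the equation the O2:SO3 mole ratio is 1:2, so n(SO3) = 5.094 × 2/1 = 10.19 mol.
Mass of SO3 = 10.19 mol × 80.06 g/mol = 815.6 g.
This is the theoretical yield. Percent yield = 664 g / 815.6 g × 100% = 81.41%.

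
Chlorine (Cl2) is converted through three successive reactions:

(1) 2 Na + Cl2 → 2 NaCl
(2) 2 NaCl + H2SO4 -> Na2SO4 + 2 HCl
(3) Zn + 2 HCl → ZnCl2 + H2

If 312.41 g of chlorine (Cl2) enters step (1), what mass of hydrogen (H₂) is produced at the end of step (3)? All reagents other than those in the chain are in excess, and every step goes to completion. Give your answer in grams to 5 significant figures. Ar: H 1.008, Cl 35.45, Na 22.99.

M(Cl2) = 2(35.45) = 70.90 g/mol.
M(H2) = 2(1.008) = 2.016 g/mol.
n(Cl2) = 312.41 / 70.90 = 4.40635 mol.
Reaction (1): Cl2→NaCl ratio 1:2 ⇒ n(NaCl) = 8.81269 mol.
Reaction (2): NaCl→HCl ratio 2:2 ⇒ n(HCl) = 8.81269 mol.
Reaction (3): HCl→H2 ratio 2:1 ⇒ n(H2) = 4.40635 mol.
Mass of H2 = 4.40635 × 2.016 = 8.88320 g.

8.8832 g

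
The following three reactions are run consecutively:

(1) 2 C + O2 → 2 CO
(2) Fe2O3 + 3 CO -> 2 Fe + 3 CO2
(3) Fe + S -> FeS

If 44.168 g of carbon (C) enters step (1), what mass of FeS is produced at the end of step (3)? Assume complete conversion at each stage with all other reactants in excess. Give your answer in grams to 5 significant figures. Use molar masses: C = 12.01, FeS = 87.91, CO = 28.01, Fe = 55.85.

215.53 g

n(C) = 44.168 / 12.01 = 3.67760 mol.
Reaction (1): C→CO ratio 2:2 ⇒ n(CO) = 3.67760 mol.
Reaction (2): CO→Fe ratio 3:2 ⇒ n(Fe) = 2.45173 mol.
Reaction (3): Fe→FeS ratio 1:1 ⇒ n(FeS) = 2.45173 mol.
Mass of FeS = 2.45173 × 87.91 = 215.532 g.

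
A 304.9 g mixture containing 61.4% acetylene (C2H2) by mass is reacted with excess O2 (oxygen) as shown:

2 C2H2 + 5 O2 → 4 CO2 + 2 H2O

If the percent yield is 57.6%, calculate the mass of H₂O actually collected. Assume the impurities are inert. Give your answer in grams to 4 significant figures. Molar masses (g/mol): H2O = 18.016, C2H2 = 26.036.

Pure C2H2 available = 304.9 g × 0.614 = 187.21 g.
n(C2H2) = 187.21 g / 26.036 g/mol = 7.1904 mol.
From the equation the C2H2:H2O mole ratio is 2:2, so n(H2O) = 7.1904 × 2/2 = 7.1904 mol.
Mass of H2O = 7.1904 mol × 18.016 g/mol = 129.54 g.
Actual mass collected = 129.54 g × 0.576 = 74.616 g.

74.62 g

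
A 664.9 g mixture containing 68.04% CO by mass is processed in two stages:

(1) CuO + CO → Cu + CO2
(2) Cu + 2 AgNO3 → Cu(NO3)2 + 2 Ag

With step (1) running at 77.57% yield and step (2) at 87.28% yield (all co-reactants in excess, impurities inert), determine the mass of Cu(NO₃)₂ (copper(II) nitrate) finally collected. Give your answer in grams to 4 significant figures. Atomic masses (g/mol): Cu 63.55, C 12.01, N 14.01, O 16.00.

2051 g

Pure CO = 664.9 × 0.6804 = 452.40 g.
M(CO) = 12.01 + 16.00 = 28.01 g/mol.
M(Cu(NO3)2) = 63.55 + 2(14.01) + 6(16.00) = 187.57 g/mol.
n(CO) = 452.40 / 28.01 = 16.151 mol.
Step 1 (CO:Cu = 1:1): theoretical n(Cu) = 16.151 mol; at 77.57% yield, n(Cu) = 12.529 mol.
Step 2 (Cu:Cu(NO3)2 = 1:1): theoretical n(Cu(NO3)2) = 12.529 mol, so theoretical mass = 12.529 × 187.57 = 2350.0 g.
At 87.28% yield, actual mass of Cu(NO3)2 = 2350.0 × 0.8728 = 2051.1 g.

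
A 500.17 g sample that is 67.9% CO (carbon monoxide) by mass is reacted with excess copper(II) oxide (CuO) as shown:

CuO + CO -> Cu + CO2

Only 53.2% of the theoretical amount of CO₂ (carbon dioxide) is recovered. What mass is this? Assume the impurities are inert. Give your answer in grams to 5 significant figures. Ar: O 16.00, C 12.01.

Pure CO available = 500.17 g × 0.679 = 339.615 g.
M(CO) = 12.01 + 16.00 = 28.01 g/mol.
M(CO2) = 12.01 + 2(16.00) = 44.01 g/mol.
n(CO) = 339.615 g / 28.01 g/mol = 12.1248 mol.
From the equation the CO:CO2 mole ratio is 1:1, so n(CO2) = 12.1248 × 1/1 = 12.1248 mol.
Mass of CO2 = 12.1248 mol × 44.01 g/mol = 533.612 g.
Actual mass collected = 533.612 g × 0.532 = 283.882 g.

283.88 g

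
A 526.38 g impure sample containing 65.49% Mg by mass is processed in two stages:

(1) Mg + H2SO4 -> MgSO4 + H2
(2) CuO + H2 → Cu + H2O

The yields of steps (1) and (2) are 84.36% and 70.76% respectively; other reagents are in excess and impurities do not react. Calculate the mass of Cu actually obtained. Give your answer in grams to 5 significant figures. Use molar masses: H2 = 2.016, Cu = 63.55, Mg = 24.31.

537.93 g

Pure Mg = 526.38 × 0.6549 = 344.726 g.
n(Mg) = 344.726 / 24.31 = 14.1804 mol.
Step 1 (Mg:H2 = 1:1): theoretical n(H2) = 14.1804 mol; at 84.36% yield, n(H2) = 11.9626 mol.
Step 2 (H2:Cu = 1:1): theoretical n(Cu) = 11.9626 mol, so theoretical mass = 11.9626 × 63.55 = 760.224 g.
At 70.76% yield, actual mass of Cu = 760.224 × 0.7076 = 537.934 g.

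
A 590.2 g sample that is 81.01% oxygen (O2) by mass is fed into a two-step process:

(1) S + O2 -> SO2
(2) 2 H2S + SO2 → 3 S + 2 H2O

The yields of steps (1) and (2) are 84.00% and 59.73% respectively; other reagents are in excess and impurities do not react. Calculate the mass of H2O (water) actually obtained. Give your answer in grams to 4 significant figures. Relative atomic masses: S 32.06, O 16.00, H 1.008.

Pure O2 = 590.2 × 0.8101 = 478.12 g.
M(O2) = 2(16.00) = 32.00 g/mol.
M(H2O) = 2(1.008) + 16.00 = 18.016 g/mol.
n(O2) = 478.12 / 32.00 = 14.941 mol.
Step 1 (O2:SO2 = 1:1): theoretical n(SO2) = 14.941 mol; at 84.00% yield, n(SO2) = 12.551 mol.
Step 2 (SO2:H2O = 1:2): theoretical n(H2O) = 25.101 mol, so theoretical mass = 25.101 × 18.016 = 452.23 g.
At 59.73% yield, actual mass of H2O = 452.23 × 0.5973 = 270.11 g.

270.1 g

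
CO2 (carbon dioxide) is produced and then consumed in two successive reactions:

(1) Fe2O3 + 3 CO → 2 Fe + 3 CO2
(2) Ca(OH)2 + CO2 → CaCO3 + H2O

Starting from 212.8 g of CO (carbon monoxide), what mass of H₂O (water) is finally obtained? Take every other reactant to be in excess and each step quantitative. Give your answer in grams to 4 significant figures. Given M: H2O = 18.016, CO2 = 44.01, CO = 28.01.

n(CO) = 212.80 / 28.01 = 7.5973 mol.
Step 1 gives a 3:3 ratio of CO to CO2, so n(CO2) = 7.5973 mol.
In step 2 the CO2:H2O ratio is 1:1, so n(H2O) = 7.5973 mol.
Mass of H2O = 7.5973 × 18.016 = 136.87 g.

136.9 g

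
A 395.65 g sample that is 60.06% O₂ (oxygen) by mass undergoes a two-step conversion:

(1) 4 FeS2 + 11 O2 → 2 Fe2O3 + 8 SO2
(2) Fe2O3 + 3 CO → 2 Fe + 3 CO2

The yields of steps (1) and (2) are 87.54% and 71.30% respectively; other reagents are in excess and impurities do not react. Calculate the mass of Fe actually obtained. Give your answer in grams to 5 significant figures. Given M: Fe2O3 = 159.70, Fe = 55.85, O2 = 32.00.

94.131 g

Pure O2 = 395.65 × 0.6006 = 237.627 g.
n(O2) = 237.627 / 32.00 = 7.42586 mol.
Step 1 (O2:Fe2O3 = 11:2): theoretical n(Fe2O3) = 1.35016 mol; at 87.54% yield, n(Fe2O3) = 1.18193 mol.
Step 2 (Fe2O3:Fe = 1:2): theoretical n(Fe) = 2.36385 mol, so theoretical mass = 2.36385 × 55.85 = 132.021 g.
At 71.30% yield, actual mass of Fe = 132.021 × 0.7130 = 94.1311 g.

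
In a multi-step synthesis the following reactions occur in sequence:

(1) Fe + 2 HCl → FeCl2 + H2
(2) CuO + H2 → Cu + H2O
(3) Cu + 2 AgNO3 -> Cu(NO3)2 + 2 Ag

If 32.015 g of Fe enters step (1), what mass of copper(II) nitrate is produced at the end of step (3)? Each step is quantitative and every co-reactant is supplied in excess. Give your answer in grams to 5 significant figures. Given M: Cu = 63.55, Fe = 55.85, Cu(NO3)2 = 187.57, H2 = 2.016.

107.52 g

n(Fe) = 32.015 / 55.85 = 0.573232 mol.
Reaction (1): Fe→H2 ratio 1:1 ⇒ n(H2) = 0.573232 mol.
Reaction (2): H2→Cu ratio 1:1 ⇒ n(Cu) = 0.573232 mol.
Reaction (3): Cu→Cu(NO3)2 ratio 1:1 ⇒ n(Cu(NO3)2) = 0.573232 mol.
Mass of Cu(NO3)2 = 0.573232 × 187.57 = 107.521 g.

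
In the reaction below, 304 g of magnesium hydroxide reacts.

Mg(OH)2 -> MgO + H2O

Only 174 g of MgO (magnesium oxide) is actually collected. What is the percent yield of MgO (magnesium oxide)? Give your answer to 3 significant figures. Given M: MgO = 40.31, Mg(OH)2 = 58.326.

82.8 %

n(Mg(OH)2) = 304.0 g / 58.326 g/mol = 5.212 mol.
From the equation the Mg(OH)2:MgO mole ratio is 1:1, so n(MgO) = 5.212 × 1/1 = 5.212 mol.
Mass of MgO = 5.212 mol × 40.31 g/mol = 210.1 g.
This is the theoretical yield. Percent yield = 174 g / 210.1 g × 100% = 82.82%.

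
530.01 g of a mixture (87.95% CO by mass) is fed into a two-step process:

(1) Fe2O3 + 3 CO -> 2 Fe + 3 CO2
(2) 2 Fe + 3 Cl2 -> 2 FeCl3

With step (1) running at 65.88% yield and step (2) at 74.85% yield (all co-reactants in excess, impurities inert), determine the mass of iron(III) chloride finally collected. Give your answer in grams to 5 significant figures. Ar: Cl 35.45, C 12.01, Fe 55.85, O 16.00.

887.38 g

Pure CO = 530.01 × 0.8795 = 466.144 g.
M(CO) = 12.01 + 16.00 = 28.01 g/mol.
M(FeCl3) = 55.85 + 3(35.45) = 162.20 g/mol.
n(CO) = 466.144 / 28.01 = 16.6420 mol.
Step 1 (CO:Fe = 3:2): theoretical n(Fe) = 11.0947 mol; at 65.88% yield, n(Fe) = 7.30919 mol.
Step 2 (Fe:FeCl3 = 2:2): theoretical n(FeCl3) = 7.30919 mol, so theoretical mass = 7.30919 × 162.20 = 1185.55 g.
At 74.85% yield, actual mass of FeCl3 = 1185.55 × 0.7485 = 887.384 g.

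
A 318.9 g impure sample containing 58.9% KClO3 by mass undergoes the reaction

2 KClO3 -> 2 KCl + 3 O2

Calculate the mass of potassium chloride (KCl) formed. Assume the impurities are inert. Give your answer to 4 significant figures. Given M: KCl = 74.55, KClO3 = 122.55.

114.3 g

Mass of pure KClO3 = 318.9 g × 0.589 = 187.83 g.
n(KClO3) = 187.83 g / 122.55 g/mol = 1.5327 mol.
From the equation the KClO3:KCl mole ratio is 2:2, so n(KCl) = 1.5327 × 2/2 = 1.5327 mol.
Mass of KCl = 1.5327 mol × 74.55 g/mol = 114.26 g.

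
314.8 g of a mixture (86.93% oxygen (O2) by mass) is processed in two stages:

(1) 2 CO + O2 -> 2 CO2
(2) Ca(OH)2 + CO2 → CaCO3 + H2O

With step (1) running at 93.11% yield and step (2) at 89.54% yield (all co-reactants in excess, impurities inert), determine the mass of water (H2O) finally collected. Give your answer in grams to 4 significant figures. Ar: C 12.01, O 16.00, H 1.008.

256.9 g

Pure O2 = 314.8 × 0.8693 = 273.66 g.
M(O2) = 2(16.00) = 32.00 g/mol.
M(H2O) = 2(1.008) + 16.00 = 18.016 g/mol.
n(O2) = 273.66 / 32.00 = 8.5517 mol.
Step 1 (O2:CO2 = 1:2): theoretical n(CO2) = 17.103 mol; at 93.11% yield, n(CO2) = 15.925 mol.
Step 2 (CO2:H2O = 1:1): theoretical n(H2O) = 15.925 mol, so theoretical mass = 15.925 × 18.016 = 286.91 g.
At 89.54% yield, actual mass of H2O = 286.91 × 0.8954 = 256.90 g.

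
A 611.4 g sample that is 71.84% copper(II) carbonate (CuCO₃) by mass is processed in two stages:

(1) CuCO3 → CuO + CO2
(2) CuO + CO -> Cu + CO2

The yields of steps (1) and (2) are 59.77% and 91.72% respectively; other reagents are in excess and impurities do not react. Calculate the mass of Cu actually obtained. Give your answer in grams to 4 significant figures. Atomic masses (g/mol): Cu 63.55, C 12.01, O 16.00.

Pure CuCO3 = 611.4 × 0.7184 = 439.23 g.
M(CuCO3) = 63.55 + 12.01 + 3(16.00) = 123.56 g/mol.
M(Cu) = 63.55 g/mol.
n(CuCO3) = 439.23 / 123.56 = 3.5548 mol.
Step 1 (CuCO3:CuO = 1:1): theoretical n(CuO) = 3.5548 mol; at 59.77% yield, n(CuO) = 2.1247 mol.
Step 2 (CuO:Cu = 1:1): theoretical n(Cu) = 2.1247 mol, so theoretical mass = 2.1247 × 63.55 = 135.02 g.
At 91.72% yield, actual mass of Cu = 135.02 × 0.9172 = 123.84 g.

123.8 g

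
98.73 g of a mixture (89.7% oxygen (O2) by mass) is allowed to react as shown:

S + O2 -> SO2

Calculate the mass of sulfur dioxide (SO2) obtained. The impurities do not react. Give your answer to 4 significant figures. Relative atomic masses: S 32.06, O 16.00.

Mass of pure O2 = 98.73 g × 0.897 = 88.561 g.
M(O2) = 2(16.00) = 32.00 g/mol.
M(SO2) = 32.06 + 2(16.00) = 64.06 g/mol.
n(O2) = 88.561 g / 32.00 g/mol = 2.7675 mol.
From the equation the O2:SO2 mole ratio is 1:1, so n(SO2) = 2.7675 × 1/1 = 2.7675 mol.
Mass of SO2 = 2.7675 mol × 64.06 g/mol = 177.29 g.

177.3 g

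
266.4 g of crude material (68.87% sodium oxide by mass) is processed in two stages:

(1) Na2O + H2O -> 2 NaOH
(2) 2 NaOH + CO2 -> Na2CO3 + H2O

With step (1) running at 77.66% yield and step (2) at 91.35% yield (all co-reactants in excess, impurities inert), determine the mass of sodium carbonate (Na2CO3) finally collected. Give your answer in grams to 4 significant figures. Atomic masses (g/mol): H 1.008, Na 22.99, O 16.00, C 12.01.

222.6 g

Pure Na2O = 266.4 × 0.6887 = 183.47 g.
M(Na2O) = 2(22.99) + 16.00 = 61.98 g/mol.
M(Na2CO3) = 2(22.99) + 12.01 + 3(16.00) = 105.99 g/mol.
n(Na2O) = 183.47 / 61.98 = 2.9601 mol.
Step 1 (Na2O:NaOH = 1:2): theoretical n(NaOH) = 5.9203 mol; at 77.66% yield, n(NaOH) = 4.5977 mol.
Step 2 (NaOH:Na2CO3 = 2:1): theoretical n(Na2CO3) = 2.2988 mol, so theoretical mass = 2.2988 × 105.99 = 243.65 g.
At 91.35% yield, actual mass of Na2CO3 = 243.65 × 0.9135 = 222.58 g.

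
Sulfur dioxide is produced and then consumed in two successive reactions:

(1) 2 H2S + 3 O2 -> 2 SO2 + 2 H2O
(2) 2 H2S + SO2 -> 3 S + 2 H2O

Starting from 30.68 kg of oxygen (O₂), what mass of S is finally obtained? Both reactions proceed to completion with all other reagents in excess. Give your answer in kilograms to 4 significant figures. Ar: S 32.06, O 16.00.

61.48 kg

M(O2) = 2(16.00) = 32.00 g/mol.
M(S) = 32.06 g/mol.
30.68 kg = 30680 g.
n(O2) = 30680 / 32.00 = 958.75 mol.
Step 1 gives a 3:2 ratio of O2 to SO2, so n(SO2) = 639.17 mol.
In step 2 the SO2:S ratio is 1:3, so n(S) = 1917.5 mol.
Mass of S = 1917.5 × 32.06 = 61475 g = 61.48 kg.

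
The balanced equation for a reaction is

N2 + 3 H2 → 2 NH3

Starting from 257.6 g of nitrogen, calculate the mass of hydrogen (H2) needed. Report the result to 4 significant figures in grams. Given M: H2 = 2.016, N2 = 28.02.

55.60 g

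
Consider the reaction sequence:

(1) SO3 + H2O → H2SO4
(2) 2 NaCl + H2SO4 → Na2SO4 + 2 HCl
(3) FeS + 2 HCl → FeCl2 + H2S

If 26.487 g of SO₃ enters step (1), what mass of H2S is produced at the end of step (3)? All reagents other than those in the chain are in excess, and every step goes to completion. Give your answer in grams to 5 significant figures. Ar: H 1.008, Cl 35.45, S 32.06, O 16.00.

11.274 g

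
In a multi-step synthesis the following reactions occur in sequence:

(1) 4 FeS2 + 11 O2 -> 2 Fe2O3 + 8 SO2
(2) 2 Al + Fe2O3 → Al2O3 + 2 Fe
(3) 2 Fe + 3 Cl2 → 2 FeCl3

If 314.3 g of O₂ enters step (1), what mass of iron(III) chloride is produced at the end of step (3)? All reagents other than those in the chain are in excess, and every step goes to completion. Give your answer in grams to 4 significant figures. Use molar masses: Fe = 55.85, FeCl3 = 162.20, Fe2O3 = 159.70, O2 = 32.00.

579.3 g

n(O2) = 314.3 / 32.00 = 9.8219 mol.
Reaction (1): O2→Fe2O3 ratio 11:2 ⇒ n(Fe2O3) = 1.7858 mol.
Reaction (2): Fe2O3→Fe ratio 1:2 ⇒ n(Fe) = 3.5716 mol.
Reaction (3): Fe→FeCl3 ratio 2:2 ⇒ n(FeCl3) = 3.5716 mol.
Mass of FeCl3 = 3.5716 × 162.20 = 579.31 g.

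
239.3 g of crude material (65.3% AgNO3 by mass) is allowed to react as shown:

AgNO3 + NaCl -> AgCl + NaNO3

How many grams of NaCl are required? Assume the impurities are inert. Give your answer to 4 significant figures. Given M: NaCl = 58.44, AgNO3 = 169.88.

Mass of pure AgNO3 = 239.3 g × 0.653 = 156.26 g.
n(AgNO3) = 156.26 g / 169.88 g/mol = 0.91984 mol.
From the equation the AgNO3:NaCl mole ratio is 1:1, so n(NaCl) = 0.91984 × 1/1 = 0.91984 mol.
Mass of NaCl = 0.91984 mol × 58.44 g/mol = 53.756 g.

53.76 g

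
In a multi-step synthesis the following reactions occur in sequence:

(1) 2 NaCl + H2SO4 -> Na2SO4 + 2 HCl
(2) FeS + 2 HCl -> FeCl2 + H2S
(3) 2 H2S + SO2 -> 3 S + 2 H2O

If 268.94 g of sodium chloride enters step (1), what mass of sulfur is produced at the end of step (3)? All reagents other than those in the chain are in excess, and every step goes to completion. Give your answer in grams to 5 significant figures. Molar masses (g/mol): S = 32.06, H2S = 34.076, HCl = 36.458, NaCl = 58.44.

110.65 g

n(NaCl) = 268.94 / 58.44 = 4.60198 mol.
Reaction (1): NaCl→HCl ratio 2:2 ⇒ n(HCl) = 4.60198 mol.
Reaction (2): HCl→H2S ratio 2:1 ⇒ n(H2S) = 2.30099 mol.
Reaction (3): H2S→S ratio 2:3 ⇒ n(S) = 3.45149 mol.
Mass of S = 3.45149 × 32.06 = 110.655 g.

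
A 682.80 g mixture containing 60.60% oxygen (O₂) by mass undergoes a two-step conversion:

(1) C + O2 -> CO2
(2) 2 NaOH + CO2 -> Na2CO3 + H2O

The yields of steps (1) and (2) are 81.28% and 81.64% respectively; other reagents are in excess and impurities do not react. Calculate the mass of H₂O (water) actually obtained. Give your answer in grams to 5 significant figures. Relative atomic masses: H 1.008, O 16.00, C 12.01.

154.58 g

Pure O2 = 682.80 × 0.6060 = 413.777 g.
M(O2) = 2(16.00) = 32.00 g/mol.
M(H2O) = 2(1.008) + 16.00 = 18.016 g/mol.
n(O2) = 413.777 / 32.00 = 12.9305 mol.
Step 1 (O2:CO2 = 1:1): theoretical n(CO2) = 12.9305 mol; at 81.28% yield, n(CO2) = 10.5099 mol.
Step 2 (CO2:H2O = 1:1): theoretical n(H2O) = 10.5099 mol, so theoretical mass = 10.5099 × 18.016 = 189.347 g.
At 81.64% yield, actual mass of H2O = 189.347 × 0.8164 = 154.583 g.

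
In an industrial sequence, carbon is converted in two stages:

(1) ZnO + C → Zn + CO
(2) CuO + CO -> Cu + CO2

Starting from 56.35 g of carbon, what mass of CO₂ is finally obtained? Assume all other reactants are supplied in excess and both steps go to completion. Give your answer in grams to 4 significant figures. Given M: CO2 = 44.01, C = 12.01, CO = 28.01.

206.5 g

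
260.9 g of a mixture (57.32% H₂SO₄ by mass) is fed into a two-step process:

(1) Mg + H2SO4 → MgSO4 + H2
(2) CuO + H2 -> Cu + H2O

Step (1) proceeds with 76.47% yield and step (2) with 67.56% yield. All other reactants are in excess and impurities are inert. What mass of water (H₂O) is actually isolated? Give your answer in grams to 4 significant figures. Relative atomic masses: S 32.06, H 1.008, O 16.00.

Pure H2SO4 = 260.9 × 0.5732 = 149.55 g.
M(H2SO4) = 2(1.008) + 32.06 + 4(16.00) = 98.076 g/mol.
M(H2O) = 2(1.008) + 16.00 = 18.016 g/mol.
n(H2SO4) = 149.55 / 98.076 = 1.5248 mol.
Step 1 (H2SO4:H2 = 1:1): theoretical n(H2) = 1.5248 mol; at 76.47% yield, n(H2) = 1.1660 mol.
Step 2 (H2:H2O = 1:1): theoretical n(H2O) = 1.1660 mol, so theoretical mass = 1.1660 × 18.016 = 21.007 g.
At 67.56% yield, actual mass of H2O = 21.007 × 0.6756 = 14.192 g.

14.19 g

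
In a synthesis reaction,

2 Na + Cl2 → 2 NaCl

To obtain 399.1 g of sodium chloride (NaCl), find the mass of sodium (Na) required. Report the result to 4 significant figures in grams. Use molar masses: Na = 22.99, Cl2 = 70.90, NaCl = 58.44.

157.0 g

n(NaCl) = 399.10 g / 58.44 g/mol = 6.8292 mol.
From the equation the NaCl:Na mole ratio is 2:2, so n(Na) = 6.8292 × 2/2 = 6.8292 mol.
Mass of Na = 6.8292 mol × 22.99 g/mol = 157.00 g.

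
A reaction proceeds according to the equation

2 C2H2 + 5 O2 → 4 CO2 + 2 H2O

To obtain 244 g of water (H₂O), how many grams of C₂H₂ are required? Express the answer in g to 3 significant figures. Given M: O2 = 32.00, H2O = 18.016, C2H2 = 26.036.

n(H2O) = 244.0 g / 18.016 g/mol = 13.54 mol.
From the equation the H2O:C2H2 mole ratio is 2:2, so n(C2H2) = 13.54 × 2/2 = 13.54 mol.
Mass of C2H2 = 13.54 mol × 26.036 g/mol = 352.6 g.

353 g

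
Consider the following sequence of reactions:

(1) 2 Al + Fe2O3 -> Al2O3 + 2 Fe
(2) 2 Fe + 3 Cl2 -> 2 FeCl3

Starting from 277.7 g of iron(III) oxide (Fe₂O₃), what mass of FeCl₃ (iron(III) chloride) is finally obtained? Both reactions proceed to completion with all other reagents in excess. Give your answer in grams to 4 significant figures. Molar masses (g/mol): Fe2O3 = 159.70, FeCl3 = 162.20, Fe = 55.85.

564.1 g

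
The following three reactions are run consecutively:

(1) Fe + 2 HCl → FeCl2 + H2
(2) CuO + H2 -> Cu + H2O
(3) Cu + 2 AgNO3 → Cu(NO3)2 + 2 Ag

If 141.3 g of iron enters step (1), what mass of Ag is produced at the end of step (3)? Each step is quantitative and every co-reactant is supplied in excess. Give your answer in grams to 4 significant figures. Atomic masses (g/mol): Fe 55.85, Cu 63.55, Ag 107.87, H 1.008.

545.8 g

M(Fe) = 55.85 g/mol.
M(Ag) = 107.87 g/mol.
n(Fe) = 141.3 / 55.85 = 2.5300 mol.
Reaction (1): Fe→H2 ratio 1:1 ⇒ n(H2) = 2.5300 mol.
Reaction (2): H2→Cu ratio 1:1 ⇒ n(Cu) = 2.5300 mol.
Reaction (3): Cu→Ag ratio 1:2 ⇒ n(Ag) = 5.0600 mol.
Mass of Ag = 5.0600 × 107.87 = 545.82 g.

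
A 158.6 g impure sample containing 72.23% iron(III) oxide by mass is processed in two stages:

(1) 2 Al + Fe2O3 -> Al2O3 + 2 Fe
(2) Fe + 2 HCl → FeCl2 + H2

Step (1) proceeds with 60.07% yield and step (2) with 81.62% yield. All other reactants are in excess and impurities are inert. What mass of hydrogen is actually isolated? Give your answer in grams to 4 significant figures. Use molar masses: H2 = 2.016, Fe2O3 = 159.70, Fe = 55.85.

Pure Fe2O3 = 158.6 × 0.7223 = 114.56 g.
n(Fe2O3) = 114.56 / 159.70 = 0.71732 mol.
Step 1 (Fe2O3:Fe = 1:2): theoretical n(Fe) = 1.4346 mol; at 60.07% yield, n(Fe) = 0.86179 mol.
Step 2 (Fe:H2 = 1:1): theoretical n(H2) = 0.86179 mol, so theoretical mass = 0.86179 × 2.016 = 1.7374 g.
At 81.62% yield, actual mass of H2 = 1.7374 × 0.8162 = 1.4180 g.

1.418 g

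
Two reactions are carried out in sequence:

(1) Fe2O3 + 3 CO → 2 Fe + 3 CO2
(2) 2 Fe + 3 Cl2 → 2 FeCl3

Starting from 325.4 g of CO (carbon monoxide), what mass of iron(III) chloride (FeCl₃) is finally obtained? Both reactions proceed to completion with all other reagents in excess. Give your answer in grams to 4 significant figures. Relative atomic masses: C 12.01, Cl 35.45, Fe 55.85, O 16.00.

M(CO) = 12.01 + 16.00 = 28.01 g/mol.
M(FeCl3) = 55.85 + 3(35.45) = 162.20 g/mol.
n(CO) = 325.40 / 28.01 = 11.617 mol.
Step 1 gives a 3:2 ratio of CO to Fe, so n(Fe) = 7.7449 mol.
In step 2 the Fe:FeCl3 ratio is 2:2, so n(FeCl3) = 7.7449 mol.
Mass of FeCl3 = 7.7449 × 162.20 = 1256.2 g.

1256 g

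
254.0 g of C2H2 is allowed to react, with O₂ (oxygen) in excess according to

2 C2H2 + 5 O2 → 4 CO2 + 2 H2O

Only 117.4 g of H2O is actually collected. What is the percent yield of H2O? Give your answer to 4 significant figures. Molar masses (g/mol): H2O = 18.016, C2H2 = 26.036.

66.80 %

n(C2H2) = 254.00 g / 26.036 g/mol = 9.7557 mol.
From the equation the C2H2:H2O mole ratio is 2:2, so n(H2O) = 9.7557 × 2/2 = 9.7557 mol.
Mass of H2O = 9.7557 mol × 18.016 g/mol = 175.76 g.
This is the theoretical yield. Percent yield = 117.4 g / 175.76 g × 100% = 66.796%.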